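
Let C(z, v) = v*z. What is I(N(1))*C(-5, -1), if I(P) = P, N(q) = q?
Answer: 5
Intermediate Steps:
I(N(1))*C(-5, -1) = 1*(-1*(-5)) = 1*5 = 5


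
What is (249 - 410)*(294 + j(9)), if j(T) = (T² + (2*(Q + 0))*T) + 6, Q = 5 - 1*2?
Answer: -70035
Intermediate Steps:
Q = 3 (Q = 5 - 2 = 3)
j(T) = 6 + T² + 6*T (j(T) = (T² + (2*(3 + 0))*T) + 6 = (T² + (2*3)*T) + 6 = (T² + 6*T) + 6 = 6 + T² + 6*T)
(249 - 410)*(294 + j(9)) = (249 - 410)*(294 + (6 + 9² + 6*9)) = -161*(294 + (6 + 81 + 54)) = -161*(294 + 141) = -161*435 = -70035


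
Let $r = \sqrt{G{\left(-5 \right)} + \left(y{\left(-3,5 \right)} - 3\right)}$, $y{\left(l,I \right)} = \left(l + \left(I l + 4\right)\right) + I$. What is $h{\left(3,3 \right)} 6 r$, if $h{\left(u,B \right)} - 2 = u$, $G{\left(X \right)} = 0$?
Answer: $60 i \sqrt{3} \approx 103.92 i$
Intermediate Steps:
$h{\left(u,B \right)} = 2 + u$
$y{\left(l,I \right)} = 4 + I + l + I l$ ($y{\left(l,I \right)} = \left(l + \left(4 + I l\right)\right) + I = \left(4 + l + I l\right) + I = 4 + I + l + I l$)
$r = 2 i \sqrt{3}$ ($r = \sqrt{0 + \left(\left(4 + 5 - 3 + 5 \left(-3\right)\right) - 3\right)} = \sqrt{0 + \left(\left(4 + 5 - 3 - 15\right) - 3\right)} = \sqrt{0 - 12} = \sqrt{-12} = 2 i \sqrt{3} \approx 3.4641 i$)
$h{\left(3,3 \right)} 6 r = \left(2 + 3\right) 6 \cdot 2 i \sqrt{3} = 5 \cdot 6 \cdot 2 i \sqrt{3} = 30 \cdot 2 i \sqrt{3} = 60 i \sqrt{3}$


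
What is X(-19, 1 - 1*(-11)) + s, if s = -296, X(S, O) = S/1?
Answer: -315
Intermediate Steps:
X(S, O) = S (X(S, O) = S*1 = S)
X(-19, 1 - 1*(-11)) + s = -19 - 296 = -315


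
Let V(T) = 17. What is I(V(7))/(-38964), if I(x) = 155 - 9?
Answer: -73/19482 ≈ -0.0037470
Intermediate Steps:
I(x) = 146
I(V(7))/(-38964) = 146/(-38964) = 146*(-1/38964) = -73/19482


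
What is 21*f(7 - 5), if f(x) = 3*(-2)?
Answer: -126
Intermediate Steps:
f(x) = -6
21*f(7 - 5) = 21*(-6) = -126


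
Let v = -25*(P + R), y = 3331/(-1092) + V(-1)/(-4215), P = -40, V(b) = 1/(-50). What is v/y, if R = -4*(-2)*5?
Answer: 0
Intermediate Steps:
R = 40 (R = 8*5 = 40)
V(b) = -1/50
y = -117001193/38356500 (y = 3331/(-1092) - 1/50/(-4215) = 3331*(-1/1092) - 1/50*(-1/4215) = -3331/1092 + 1/210750 = -117001193/38356500 ≈ -3.0504)
v = 0 (v = -25*(-40 + 40) = -25*0 = 0)
v/y = 0/(-117001193/38356500) = 0*(-38356500/117001193) = 0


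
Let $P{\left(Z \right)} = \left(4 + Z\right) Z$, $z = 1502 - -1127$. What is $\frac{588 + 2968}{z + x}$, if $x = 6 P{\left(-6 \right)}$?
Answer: $\frac{3556}{2701} \approx 1.3165$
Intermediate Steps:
$z = 2629$ ($z = 1502 + 1127 = 2629$)
$P{\left(Z \right)} = Z \left(4 + Z\right)$
$x = 72$ ($x = 6 \left(- 6 \left(4 - 6\right)\right) = 6 \left(\left(-6\right) \left(-2\right)\right) = 6 \cdot 12 = 72$)
$\frac{588 + 2968}{z + x} = \frac{588 + 2968}{2629 + 72} = \frac{3556}{2701}$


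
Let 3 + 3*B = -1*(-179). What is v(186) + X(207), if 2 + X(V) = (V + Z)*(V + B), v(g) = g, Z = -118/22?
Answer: 1773818/33 ≈ 53752.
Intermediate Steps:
B = 176/3 (B = -1 + (-1*(-179))/3 = -1 + (⅓)*179 = -1 + 179/3 = 176/3 ≈ 58.667)
Z = -59/11 (Z = -118*1/22 = -59/11 ≈ -5.3636)
X(V) = -2 + (-59/11 + V)*(176/3 + V) (X(V) = -2 + (V - 59/11)*(V + 176/3) = -2 + (-59/11 + V)*(176/3 + V))
v(186) + X(207) = 186 + (-950/3 + 207² + (1759/33)*207) = 186 + (-950/3 + 42849 + 121371/11) = 186 + 1767680/33 = 1773818/33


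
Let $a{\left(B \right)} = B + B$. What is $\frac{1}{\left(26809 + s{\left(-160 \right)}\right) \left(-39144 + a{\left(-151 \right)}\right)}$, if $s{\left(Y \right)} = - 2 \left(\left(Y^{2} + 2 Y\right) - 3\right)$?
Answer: $\frac{1}{936645270} \approx 1.0676 \cdot 10^{-9}$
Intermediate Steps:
$a{\left(B \right)} = 2 B$
$s{\left(Y \right)} = 6 - 4 Y - 2 Y^{2}$ ($s{\left(Y \right)} = - 2 \left(-3 + Y^{2} + 2 Y\right) = 6 - 4 Y - 2 Y^{2}$)
$\frac{1}{\left(26809 + s{\left(-160 \right)}\right) \left(-39144 + a{\left(-151 \right)}\right)} = \frac{1}{\left(26809 - \left(-646 + 51200\right)\right) \left(-39144 + 2 \left(-151\right)\right)} = \frac{1}{\left(26809 + \left(6 + 640 - 51200\right)\right) \left(-39144 - 302\right)} = \frac{1}{\left(26809 + \left(6 + 640 - 51200\right)\right) \left(-39446\right)} = \frac{1}{\left(26809 - 50554\right) \left(-39446\right)} = \frac{1}{\left(-23745\right) \left(-39446\right)} = \frac{1}{936645270}$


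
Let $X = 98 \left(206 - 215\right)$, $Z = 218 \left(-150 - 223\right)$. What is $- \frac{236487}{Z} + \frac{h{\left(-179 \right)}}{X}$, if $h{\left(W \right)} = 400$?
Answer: $\frac{88027967}{35859474} \approx 2.4548$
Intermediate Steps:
$Z = -81314$ ($Z = 218 \left(-373\right) = -81314$)
$X = -882$ ($X = 98 \left(-9\right) = -882$)
$- \frac{236487}{Z} + \frac{h{\left(-179 \right)}}{X} = - \frac{236487}{-81314} + \frac{400}{-882} = \left(-236487\right) \left(- \frac{1}{81314}\right) + 400 \left(- \frac{1}{882}\right) = \frac{236487}{81314} - \frac{200}{441} = \frac{88027967}{35859474}$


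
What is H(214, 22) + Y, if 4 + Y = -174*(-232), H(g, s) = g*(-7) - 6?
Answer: 38860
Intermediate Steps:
H(g, s) = -6 - 7*g (H(g, s) = -7*g - 6 = -6 - 7*g)
Y = 40364 (Y = -4 - 174*(-232) = -4 + 40368 = 40364)
H(214, 22) + Y = (-6 - 7*214) + 40364 = (-6 - 1498) + 40364 = -1504 + 40364 = 38860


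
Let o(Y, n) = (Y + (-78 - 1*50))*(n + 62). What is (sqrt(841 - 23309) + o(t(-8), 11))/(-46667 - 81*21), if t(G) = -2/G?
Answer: 37303/193472 - I*sqrt(5617)/24184 ≈ 0.19281 - 0.003099*I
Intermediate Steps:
o(Y, n) = (-128 + Y)*(62 + n) (o(Y, n) = (Y + (-78 - 50))*(62 + n) = (Y - 128)*(62 + n) = (-128 + Y)*(62 + n))
(sqrt(841 - 23309) + o(t(-8), 11))/(-46667 - 81*21) = (sqrt(841 - 23309) + (-7936 - 128*11 + 62*(-2/(-8)) - 2/(-8)*11))/(-46667 - 81*21) = (sqrt(-22468) + (-7936 - 1408 + 62*(-2*(-1/8)) - 2*(-1/8)*11))/(-46667 - 1701) = (2*I*sqrt(5617) + (-7936 - 1408 + 62*(1/4) + (1/4)*11))/(-48368) = (2*I*sqrt(5617) + (-7936 - 1408 + 31/2 + 11/4))*(-1/48368) = (2*I*sqrt(5617) - 37303/4)*(-1/48368) = (-37303/4 + 2*I*sqrt(5617))*(-1/48368) = 37303/193472 - I*sqrt(5617)/24184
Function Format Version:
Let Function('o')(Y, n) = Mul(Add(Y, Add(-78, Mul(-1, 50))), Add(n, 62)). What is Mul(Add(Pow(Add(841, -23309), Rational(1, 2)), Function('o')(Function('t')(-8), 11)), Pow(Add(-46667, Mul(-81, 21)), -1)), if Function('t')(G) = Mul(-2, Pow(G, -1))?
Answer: Add(Rational(37303, 193472), Mul(Rational(-1, 24184), I, Pow(5617, Rational(1, 2)))) ≈ Add(0.19281, Mul(-0.0030990, I))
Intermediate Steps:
Function('o')(Y, n) = Mul(Add(-128, Y), Add(62, n)) (Function('o')(Y, n) = Mul(Add(Y, Add(-78, -50)), Add(62, n)) = Mul(Add(Y, -128), Add(62, n)) = Mul(Add(-128, Y), Add(62, n)))
Mul(Add(Pow(Add(841, -23309), Rational(1, 2)), Function('o')(Function('t')(-8), 11)), Pow(Add(-46667, Mul(-81, 21)), -1)) = Mul(Add(Pow(Add(841, -23309), Rational(1, 2)), Add(-7936, Mul(-128, 11), Mul(62, Mul(-2, Pow(-8, -1))), Mul(Mul(-2, Pow(-8, -1)), 11))), Pow(Add(-46667, Mul(-81, 21)), -1)) = Mul(Add(Pow(-22468, Rational(1, 2)), Add(-7936, -1408, Mul(62, Mul(-2, Rational(-1, 8))), Mul(Mul(-2, Rational(-1, 8)), 11))), Pow(Add(-46667, -1701), -1)) = Mul(Add(Mul(2, I, Pow(5617, Rational(1, 2))), Add(-7936, -1408, Mul(62, Rational(1, 4)), Mul(Rational(1, 4), 11))), Pow(-48368, -1)) = Mul(Add(Mul(2, I, Pow(5617, Rational(1, 2))), Add(-7936, -1408, Rational(31, 2), Rational(11, 4))), Rational(-1, 48368)) = Mul(Add(Mul(2, I, Pow(5617, Rational(1, 2))), Rational(-37303, 4)), Rational(-1, 48368)) = Mul(Add(Rational(-37303, 4), Mul(2, I, Pow(5617, Rational(1, 2)))), Rational(-1, 48368)) = Add(Rational(37303, 193472), Mul(Rational(-1, 24184), I, Pow(5617, Rational(1, 2))))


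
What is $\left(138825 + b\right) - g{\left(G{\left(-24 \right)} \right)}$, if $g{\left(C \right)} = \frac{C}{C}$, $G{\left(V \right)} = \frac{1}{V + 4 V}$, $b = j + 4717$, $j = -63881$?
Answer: $79660$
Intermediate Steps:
$b = -59164$ ($b = -63881 + 4717 = -59164$)
$G{\left(V \right)} = \frac{1}{5 V}$
$g{\left(C \right)} = 1$
$\left(138825 + b\right) - g{\left(G{\left(-24 \right)} \right)} = \left(138825 - 59164\right) - 1 = 79661 - 1 = 79660$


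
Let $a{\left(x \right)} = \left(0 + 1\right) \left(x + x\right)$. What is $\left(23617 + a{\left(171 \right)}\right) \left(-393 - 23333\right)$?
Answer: $-568451234$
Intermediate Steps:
$a{\left(x \right)} = 2 x$ ($a{\left(x \right)} = 1 \cdot 2 x = 2 x$)
$\left(23617 + a{\left(171 \right)}\right) \left(-393 - 23333\right) = \left(23617 + 2 \cdot 171\right) \left(-393 - 23333\right) = \left(23617 + 342\right) \left(-23726\right) = 23959 \left(-23726\right) = -568451234$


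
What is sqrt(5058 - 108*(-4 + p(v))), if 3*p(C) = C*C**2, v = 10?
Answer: 3*I*sqrt(3390) ≈ 174.67*I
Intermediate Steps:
p(C) = C**3/3 (p(C) = (C*C**2)/3 = C**3/3)
sqrt(5058 - 108*(-4 + p(v))) = sqrt(5058 - 108*(-4 + (1/3)*10**3)) = sqrt(5058 - 108*(-4 + (1/3)*1000)) = sqrt(5058 - 108*(-4 + 1000/3)) = sqrt(5058 - 108*988/3) = sqrt(5058 - 35568) = sqrt(-30510) = 3*I*sqrt(3390)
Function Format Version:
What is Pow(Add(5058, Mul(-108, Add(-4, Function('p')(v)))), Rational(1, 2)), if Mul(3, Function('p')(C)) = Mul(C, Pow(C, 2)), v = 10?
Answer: Mul(3, I, Pow(3390, Rational(1, 2))) ≈ Mul(174.67, I)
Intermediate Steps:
Function('p')(C) = Mul(Rational(1, 3), Pow(C, 3)) (Function('p')(C) = Mul(Rational(1, 3), Mul(C, Pow(C, 2))) = Mul(Rational(1, 3), Pow(C, 3)))
Pow(Add(5058, Mul(-108, Add(-4, Function('p')(v)))), Rational(1, 2)) = Pow(Add(5058, Mul(-108, Add(-4, Mul(Rational(1, 3), Pow(10, 3))))), Rational(1, 2)) = Pow(Add(5058, Mul(-108, Add(-4, Mul(Rational(1, 3), 1000)))), Rational(1, 2)) = Pow(Add(5058, Mul(-108, Add(-4, Rational(1000, 3)))), Rational(1, 2)) = Pow(Add(5058, Mul(-108, Rational(988, 3))), Rational(1, 2)) = Pow(Add(5058, -35568), Rational(1, 2)) = Pow(-30510, Rational(1, 2)) = Mul(3, I, Pow(3390, Rational(1, 2)))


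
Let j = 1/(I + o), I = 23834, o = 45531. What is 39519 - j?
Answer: 2741235434/69365 ≈ 39519.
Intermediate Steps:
j = 1/69365 (j = 1/(23834 + 45531) = 1/69365 ≈ 1.4416e-5)
39519 - j = 39519 - 1*1/69365 = 39519 - 1/69365 = 2741235434/69365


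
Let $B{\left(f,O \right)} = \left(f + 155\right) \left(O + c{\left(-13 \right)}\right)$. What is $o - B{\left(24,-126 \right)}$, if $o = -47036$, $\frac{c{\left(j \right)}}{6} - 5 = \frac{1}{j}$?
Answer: $- \frac{387002}{13} \approx -29769.0$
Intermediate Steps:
$c{\left(j \right)} = 30 + \frac{6}{j}$
$B{\left(f,O \right)} = \left(155 + f\right) \left(\frac{384}{13} + O\right)$ ($B{\left(f,O \right)} = \left(f + 155\right) \left(O + \left(30 + \frac{6}{-13}\right)\right) = \left(155 + f\right) \left(O + \left(30 + 6 \left(- \frac{1}{13}\right)\right)\right) = \left(155 + f\right) \left(O + \left(30 - \frac{6}{13}\right)\right) = \left(155 + f\right) \left(O + \frac{384}{13}\right) = \left(155 + f\right) \left(\frac{384}{13} + O\right)$)
$o - B{\left(24,-126 \right)} = -47036 - \left(\frac{59520}{13} + 155 \left(-126\right) + \frac{384}{13} \cdot 24 - 3024\right) = -47036 - \left(\frac{59520}{13} - 19530 + \frac{9216}{13} - 3024\right) = -47036 - - \frac{224466}{13} = -47036 + \frac{224466}{13} = - \frac{387002}{13}$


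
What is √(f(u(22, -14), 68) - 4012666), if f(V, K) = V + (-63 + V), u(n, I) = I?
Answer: 7*I*√81893 ≈ 2003.2*I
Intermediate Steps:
f(V, K) = -63 + 2*V
√(f(u(22, -14), 68) - 4012666) = √((-63 + 2*(-14)) - 4012666) = √((-63 - 28) - 4012666) = √(-91 - 4012666) = √(-4012757) = 7*I*√81893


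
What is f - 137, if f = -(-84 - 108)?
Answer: 55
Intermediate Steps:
f = 192 (f = -1*(-192) = 192)
f - 137 = 192 - 137 = 55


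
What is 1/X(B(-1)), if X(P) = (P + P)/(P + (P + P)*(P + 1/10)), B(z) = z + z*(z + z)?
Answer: 8/5 ≈ 1.6000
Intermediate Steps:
B(z) = z + 2*z**2 (B(z) = z + z*(2*z) = z + 2*z**2)
X(P) = 2*P/(P + 2*P*(1/10 + P)) (X(P) = (2*P)/(P + (2*P)*(P + 1/10)) = (2*P)/(P + (2*P)*(1/10 + P)) = (2*P)/(P + 2*P*(1/10 + P)) = 2*P/(P + 2*P*(1/10 + P)))
1/X(B(-1)) = 1/(5/(3 + 5*(-(1 + 2*(-1))))) = 1/(5/(3 + 5*(-(1 - 2)))) = 1/(5/(3 + 5*(-1*(-1)))) = 1/(5/(3 + 5*1)) = 1/(5/(3 + 5)) = 1/(5/8) = 8/5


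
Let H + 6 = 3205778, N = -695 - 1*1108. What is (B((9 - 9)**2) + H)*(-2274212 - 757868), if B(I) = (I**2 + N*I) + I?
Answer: -9720157165760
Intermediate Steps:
N = -1803 (N = -695 - 1108 = -1803)
H = 3205772 (H = -6 + 3205778 = 3205772)
B(I) = I**2 - 1802*I (B(I) = (I**2 - 1803*I) + I = I**2 - 1802*I)
(B((9 - 9)**2) + H)*(-2274212 - 757868) = ((9 - 9)**2*(-1802 + (9 - 9)**2) + 3205772)*(-2274212 - 757868) = (0**2*(-1802 + 0**2) + 3205772)*(-3032080) = (0*(-1802 + 0) + 3205772)*(-3032080) = (0*(-1802) + 3205772)*(-3032080) = (0 + 3205772)*(-3032080) = 3205772*(-3032080) = -9720157165760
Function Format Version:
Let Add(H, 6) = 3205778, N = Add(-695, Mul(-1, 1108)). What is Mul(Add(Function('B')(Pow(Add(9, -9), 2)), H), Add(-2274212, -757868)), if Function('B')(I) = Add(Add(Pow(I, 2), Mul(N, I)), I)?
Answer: -9720157165760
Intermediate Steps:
N = -1803 (N = Add(-695, -1108) = -1803)
H = 3205772 (H = Add(-6, 3205778) = 3205772)
Function('B')(I) = Add(Pow(I, 2), Mul(-1802, I)) (Function('B')(I) = Add(Add(Pow(I, 2), Mul(-1803, I)), I) = Add(Pow(I, 2), Mul(-1802, I)))
Mul(Add(Function('B')(Pow(Add(9, -9), 2)), H), Add(-2274212, -757868)) = Mul(Add(Mul(Pow(Add(9, -9), 2), Add(-1802, Pow(Add(9, -9), 2))), 3205772), Add(-2274212, -757868)) = Mul(Add(Mul(Pow(0, 2), Add(-1802, Pow(0, 2))), 3205772), -3032080) = Mul(Add(Mul(0, Add(-1802, 0)), 3205772), -3032080) = Mul(Add(Mul(0, -1802), 3205772), -3032080) = Mul(Add(0, 3205772), -3032080) = Mul(3205772, -3032080) = -9720157165760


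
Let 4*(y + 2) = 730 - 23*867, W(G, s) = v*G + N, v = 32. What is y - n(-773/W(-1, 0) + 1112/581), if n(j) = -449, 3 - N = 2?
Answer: -17423/4 ≈ -4355.8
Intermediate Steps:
N = 1 (N = 3 - 1*2 = 3 - 2 = 1)
W(G, s) = 1 + 32*G (W(G, s) = 32*G + 1 = 1 + 32*G)
y = -19219/4 (y = -2 + (730 - 23*867)/4 = -2 + (730 - 19941)/4 = -2 + (1/4)*(-19211) = -2 - 19211/4 = -19219/4 ≈ -4804.8)
y - n(-773/W(-1, 0) + 1112/581) = -19219/4 - 1*(-449) = -19219/4 + 449 = -17423/4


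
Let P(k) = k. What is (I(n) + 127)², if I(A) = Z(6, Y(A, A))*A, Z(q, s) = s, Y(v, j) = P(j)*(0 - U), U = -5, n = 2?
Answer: 21609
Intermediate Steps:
Y(v, j) = 5*j (Y(v, j) = j*(0 - 1*(-5)) = j*(0 + 5) = j*5 = 5*j)
I(A) = 5*A² (I(A) = (5*A)*A = 5*A²)
(I(n) + 127)² = (5*2² + 127)² = (5*4 + 127)² = (20 + 127)² = 147² = 21609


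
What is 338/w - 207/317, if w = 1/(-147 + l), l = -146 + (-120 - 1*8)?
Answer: -45108673/317 ≈ -1.4230e+5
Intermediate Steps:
l = -274 (l = -146 + (-120 - 8) = -146 - 128 = -274)
w = -1/421 (w = 1/(-147 - 274) = 1/(-421) = -1/421 ≈ -0.0023753)
338/w - 207/317 = 338/(-1/421) - 207/317 = 338*(-421) - 207*1/317 = -142298 - 207/317 = -45108673/317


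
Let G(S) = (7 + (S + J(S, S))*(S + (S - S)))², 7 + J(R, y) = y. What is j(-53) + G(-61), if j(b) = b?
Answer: 62031323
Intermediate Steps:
J(R, y) = -7 + y
G(S) = (7 + S*(-7 + 2*S))² (G(S) = (7 + (S + (-7 + S))*(S + (S - S)))² = (7 + (-7 + 2*S)*(S + 0))² = (7 + (-7 + 2*S)*S)² = (7 + S*(-7 + 2*S))²)
j(-53) + G(-61) = -53 + (7 + (-61)² - 61*(-7 - 61))² = -53 + (7 + 3721 - 61*(-68))² = -53 + (7 + 3721 + 4148)² = -53 + 7876² = -53 + 62031376 = 62031323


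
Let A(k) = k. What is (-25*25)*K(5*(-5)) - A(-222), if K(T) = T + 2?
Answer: 14597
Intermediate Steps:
K(T) = 2 + T
(-25*25)*K(5*(-5)) - A(-222) = (-25*25)*(2 + 5*(-5)) - 1*(-222) = -625*(2 - 25) + 222 = -625*(-23) + 222 = 14375 + 222 = 14597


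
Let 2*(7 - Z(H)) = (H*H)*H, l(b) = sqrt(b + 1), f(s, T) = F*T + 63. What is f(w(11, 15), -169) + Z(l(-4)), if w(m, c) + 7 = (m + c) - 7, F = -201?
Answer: 34039 + 3*I*sqrt(3)/2 ≈ 34039.0 + 2.5981*I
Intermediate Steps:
w(m, c) = -14 + c + m (w(m, c) = -7 + ((m + c) - 7) = -7 + ((c + m) - 7) = -7 + (-7 + c + m) = -14 + c + m)
f(s, T) = 63 - 201*T (f(s, T) = -201*T + 63 = 63 - 201*T)
l(b) = sqrt(1 + b)
Z(H) = 7 - H**3/2 (Z(H) = 7 - H*H*H/2 = 7 - H**2*H/2 = 7 - H**3/2)
f(w(11, 15), -169) + Z(l(-4)) = (63 - 201*(-169)) + (7 - (1 - 4)**(3/2)/2) = (63 + 33969) + (7 - (-3*I*sqrt(3))/2) = 34032 + (7 - (-3*I*sqrt(3))/2) = 34032 + (7 - (-3)*I*sqrt(3)/2) = 34032 + (7 + 3*I*sqrt(3)/2) = 34039 + 3*I*sqrt(3)/2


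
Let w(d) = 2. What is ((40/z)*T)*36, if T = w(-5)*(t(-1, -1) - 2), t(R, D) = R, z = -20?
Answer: 432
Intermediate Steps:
T = -6 (T = 2*(-1 - 2) = 2*(-3) = -6)
((40/z)*T)*36 = ((40/(-20))*(-6))*36 = ((40*(-1/20))*(-6))*36 = -2*(-6)*36 = 12*36 = 432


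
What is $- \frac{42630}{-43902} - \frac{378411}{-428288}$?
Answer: $\frac{5811819527}{3133783296} \approx 1.8546$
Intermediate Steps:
$- \frac{42630}{-43902} - \frac{378411}{-428288} = \left(-42630\right) \left(- \frac{1}{43902}\right) - - \frac{378411}{428288} = \frac{7105}{7317} + \frac{378411}{428288} = \frac{5811819527}{3133783296}$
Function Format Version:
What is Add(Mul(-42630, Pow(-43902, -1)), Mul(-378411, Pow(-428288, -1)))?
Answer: Rational(5811819527, 3133783296) ≈ 1.8546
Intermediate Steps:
Add(Mul(-42630, Pow(-43902, -1)), Mul(-378411, Pow(-428288, -1))) = Add(Mul(-42630, Rational(-1, 43902)), Mul(-378411, Rational(-1, 428288))) = Add(Rational(7105, 7317), Rational(378411, 428288)) = Rational(5811819527, 3133783296)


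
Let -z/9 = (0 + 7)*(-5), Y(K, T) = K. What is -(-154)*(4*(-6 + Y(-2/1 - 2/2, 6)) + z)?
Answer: 42966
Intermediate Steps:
z = 315 (z = -9*(0 + 7)*(-5) = -63*(-5) = -9*(-35) = 315)
-(-154)*(4*(-6 + Y(-2/1 - 2/2, 6)) + z) = -(-154)*(4*(-6 + (-2/1 - 2/2)) + 315) = -(-154)*(4*(-6 + (-2*1 - 2*½)) + 315) = -(-154)*(4*(-6 + (-2 - 1)) + 315) = -(-154)*(4*(-6 - 3) + 315) = -(-154)*(4*(-9) + 315) = -(-154)*(-36 + 315) = -(-154)*279 = -1*(-42966) = 42966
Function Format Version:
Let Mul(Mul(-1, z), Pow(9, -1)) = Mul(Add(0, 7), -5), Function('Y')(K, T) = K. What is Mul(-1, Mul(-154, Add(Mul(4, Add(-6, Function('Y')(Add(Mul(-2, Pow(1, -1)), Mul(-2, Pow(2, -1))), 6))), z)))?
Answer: 42966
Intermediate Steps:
z = 315 (z = Mul(-9, Mul(Add(0, 7), -5)) = Mul(-9, Mul(7, -5)) = Mul(-9, -35) = 315)
Mul(-1, Mul(-154, Add(Mul(4, Add(-6, Function('Y')(Add(Mul(-2, Pow(1, -1)), Mul(-2, Pow(2, -1))), 6))), z))) = Mul(-1, Mul(-154, Add(Mul(4, Add(-6, Add(Mul(-2, Pow(1, -1)), Mul(-2, Pow(2, -1))))), 315))) = Mul(-1, Mul(-154, Add(Mul(4, Add(-6, Add(Mul(-2, 1), Mul(-2, Rational(1, 2))))), 315))) = Mul(-1, Mul(-154, Add(Mul(4, Add(-6, Add(-2, -1))), 315))) = Mul(-1, Mul(-154, Add(Mul(4, Add(-6, -3)), 315))) = Mul(-1, Mul(-154, Add(Mul(4, -9), 315))) = Mul(-1, Mul(-154, Add(-36, 315))) = Mul(-1, Mul(-154, 279)) = Mul(-1, -42966) = 42966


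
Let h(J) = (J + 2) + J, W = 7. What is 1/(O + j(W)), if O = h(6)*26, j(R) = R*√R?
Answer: 52/18879 - √7/18879 ≈ 0.0026142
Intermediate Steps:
j(R) = R^(3/2)
h(J) = 2 + 2*J (h(J) = (2 + J) + J = 2 + 2*J)
O = 364 (O = (2 + 2*6)*26 = (2 + 12)*26 = 14*26 = 364)
1/(O + j(W)) = 1/(364 + 7^(3/2)) = 1/(364 + 7*√7)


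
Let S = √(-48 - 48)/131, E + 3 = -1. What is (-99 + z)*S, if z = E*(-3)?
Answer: -348*I*√6/131 ≈ -6.507*I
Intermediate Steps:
E = -4 (E = -3 - 1 = -4)
z = 12 (z = -4*(-3) = 12)
S = 4*I*√6/131 (S = √(-96)*(1/131) = (4*I*√6)*(1/131) = 4*I*√6/131 ≈ 0.074794*I)
(-99 + z)*S = (-99 + 12)*(4*I*√6/131) = -348*I*√6/131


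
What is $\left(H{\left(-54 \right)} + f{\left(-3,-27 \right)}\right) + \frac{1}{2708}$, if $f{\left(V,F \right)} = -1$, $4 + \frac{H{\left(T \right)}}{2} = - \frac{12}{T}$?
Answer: $- \frac{208507}{24372} \approx -8.5552$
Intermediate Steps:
$H{\left(T \right)} = -8 - \frac{24}{T}$ ($H{\left(T \right)} = -8 + 2 \left(- \frac{12}{T}\right) = -8 - \frac{24}{T}$)
$\left(H{\left(-54 \right)} + f{\left(-3,-27 \right)}\right) + \frac{1}{2708} = \left(\left(-8 - \frac{24}{-54}\right) - 1\right) + \frac{1}{2708} = \left(\left(-8 - - \frac{4}{9}\right) - 1\right) + \frac{1}{2708} = \left(\left(-8 + \frac{4}{9}\right) - 1\right) + \frac{1}{2708} = \left(- \frac{68}{9} - 1\right) + \frac{1}{2708} = - \frac{77}{9} + \frac{1}{2708} = - \frac{208507}{24372}$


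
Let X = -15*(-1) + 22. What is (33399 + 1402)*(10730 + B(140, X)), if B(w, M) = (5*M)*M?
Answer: 611627575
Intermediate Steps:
X = 37 (X = 15 + 22 = 37)
B(w, M) = 5*M²
(33399 + 1402)*(10730 + B(140, X)) = (33399 + 1402)*(10730 + 5*37²) = 34801*(10730 + 5*1369) = 34801*(10730 + 6845) = 34801*17575 = 611627575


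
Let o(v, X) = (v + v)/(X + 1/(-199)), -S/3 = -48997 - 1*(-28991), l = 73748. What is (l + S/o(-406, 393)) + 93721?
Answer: 798829038/5771 ≈ 1.3842e+5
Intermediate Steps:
S = 60018 (S = -3*(-48997 - 1*(-28991)) = -3*(-48997 + 28991) = -3*(-20006) = 60018)
o(v, X) = 2*v/(-1/199 + X) (o(v, X) = (2*v)/(X - 1/199) = (2*v)/(-1/199 + X) = 2*v/(-1/199 + X))
(l + S/o(-406, 393)) + 93721 = (73748 + 60018/((398*(-406)/(-1 + 199*393)))) + 93721 = (73748 + 60018/((398*(-406)/(-1 + 78207)))) + 93721 = (73748 + 60018/((398*(-406)/78206))) + 93721 = (73748 + 60018/((398*(-406)*(1/78206)))) + 93721 = (73748 + 60018/(-80794/39103)) + 93721 = (73748 + 60018*(-39103/80794)) + 93721 = (73748 - 167634561/5771) + 93721 = 257965147/5771 + 93721 = 798829038/5771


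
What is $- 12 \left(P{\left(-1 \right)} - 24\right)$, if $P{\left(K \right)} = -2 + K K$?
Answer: $300$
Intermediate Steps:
$P{\left(K \right)} = -2 + K^{2}$
$- 12 \left(P{\left(-1 \right)} - 24\right) = - 12 \left(\left(-2 + \left(-1\right)^{2}\right) - 24\right) = - 12 \left(\left(-2 + 1\right) - 24\right) = - 12 \left(-1 - 24\right) = \left(-12\right) \left(-25\right) = 300$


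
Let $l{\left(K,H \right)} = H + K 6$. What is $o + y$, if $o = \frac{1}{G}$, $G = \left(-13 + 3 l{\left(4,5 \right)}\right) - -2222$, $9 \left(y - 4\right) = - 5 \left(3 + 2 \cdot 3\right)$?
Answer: $- \frac{2295}{2296} \approx -0.99956$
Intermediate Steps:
$l{\left(K,H \right)} = H + 6 K$
$y = -1$ ($y = 4 + \frac{\left(-5\right) \left(3 + 2 \cdot 3\right)}{9} = 4 + \frac{\left(-5\right) \left(3 + 6\right)}{9} = 4 + \frac{\left(-5\right) 9}{9} = 4 + \frac{1}{9} \left(-45\right) = 4 - 5 = -1$)
$G = 2296$ ($G = \left(-13 + 3 \left(5 + 6 \cdot 4\right)\right) - -2222 = \left(-13 + 3 \left(5 + 24\right)\right) + 2222 = \left(-13 + 3 \cdot 29\right) + 2222 = \left(-13 + 87\right) + 2222 = 74 + 2222 = 2296$)
$o = \frac{1}{2296} \approx 0.00043554$
$o + y = \frac{1}{2296} - 1 = - \frac{2295}{2296}$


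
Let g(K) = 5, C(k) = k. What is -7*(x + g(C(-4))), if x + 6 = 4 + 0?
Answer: -21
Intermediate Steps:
x = -2 (x = -6 + (4 + 0) = -6 + 4 = -2)
-7*(x + g(C(-4))) = -7*(-2 + 5) = -7*3 = -21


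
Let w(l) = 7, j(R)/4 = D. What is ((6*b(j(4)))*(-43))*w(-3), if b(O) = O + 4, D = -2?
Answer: 7224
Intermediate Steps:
j(R) = -8 (j(R) = 4*(-2) = -8)
b(O) = 4 + O
((6*b(j(4)))*(-43))*w(-3) = ((6*(4 - 8))*(-43))*7 = ((6*(-4))*(-43))*7 = -24*(-43)*7 = 1032*7 = 7224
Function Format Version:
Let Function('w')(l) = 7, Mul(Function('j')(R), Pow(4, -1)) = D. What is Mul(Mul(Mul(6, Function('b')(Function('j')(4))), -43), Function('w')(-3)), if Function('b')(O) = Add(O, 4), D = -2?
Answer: 7224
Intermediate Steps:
Function('j')(R) = -8 (Function('j')(R) = Mul(4, -2) = -8)
Function('b')(O) = Add(4, O)
Mul(Mul(Mul(6, Function('b')(Function('j')(4))), -43), Function('w')(-3)) = Mul(Mul(Mul(6, Add(4, -8)), -43), 7) = Mul(Mul(Mul(6, -4), -43), 7) = Mul(Mul(-24, -43), 7) = Mul(1032, 7) = 7224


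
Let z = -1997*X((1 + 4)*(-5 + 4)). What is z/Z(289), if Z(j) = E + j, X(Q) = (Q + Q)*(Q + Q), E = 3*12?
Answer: -7988/13 ≈ -614.46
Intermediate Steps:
E = 36
X(Q) = 4*Q**2 (X(Q) = (2*Q)*(2*Q) = 4*Q**2)
Z(j) = 36 + j
z = -199700 (z = -7988*((1 + 4)*(-5 + 4))**2 = -7988*(5*(-1))**2 = -7988*(-5)**2 = -7988*25 = -1997*100 = -199700)
z/Z(289) = -199700/(36 + 289) = -199700/325 = -199700*1/325 = -7988/13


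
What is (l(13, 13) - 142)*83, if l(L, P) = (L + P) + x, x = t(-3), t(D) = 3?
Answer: -9379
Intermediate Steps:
x = 3
l(L, P) = 3 + L + P (l(L, P) = (L + P) + 3 = 3 + L + P)
(l(13, 13) - 142)*83 = ((3 + 13 + 13) - 142)*83 = (29 - 142)*83 = -113*83 = -9379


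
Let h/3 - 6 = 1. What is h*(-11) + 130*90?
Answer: 11469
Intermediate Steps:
h = 21 (h = 18 + 3*1 = 18 + 3 = 21)
h*(-11) + 130*90 = 21*(-11) + 130*90 = -231 + 11700 = 11469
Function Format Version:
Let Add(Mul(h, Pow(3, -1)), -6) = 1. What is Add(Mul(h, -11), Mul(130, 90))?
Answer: 11469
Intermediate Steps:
h = 21 (h = Add(18, Mul(3, 1)) = Add(18, 3) = 21)
Add(Mul(h, -11), Mul(130, 90)) = Add(Mul(21, -11), Mul(130, 90)) = Add(-231, 11700) = 11469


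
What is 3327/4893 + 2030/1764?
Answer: 53747/29358 ≈ 1.8307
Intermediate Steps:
3327/4893 + 2030/1764 = 3327*(1/4893) + 2030*(1/1764) = 1109/1631 + 145/126 = 53747/29358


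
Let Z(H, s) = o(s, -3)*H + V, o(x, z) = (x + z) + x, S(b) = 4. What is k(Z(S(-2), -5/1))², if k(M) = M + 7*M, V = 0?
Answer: 173056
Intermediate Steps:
o(x, z) = z + 2*x
Z(H, s) = H*(-3 + 2*s) (Z(H, s) = (-3 + 2*s)*H + 0 = H*(-3 + 2*s) + 0 = H*(-3 + 2*s))
k(M) = 8*M
k(Z(S(-2), -5/1))² = (8*(4*(-3 + 2*(-5/1))))² = (8*(4*(-3 + 2*(-5*1))))² = (8*(4*(-3 + 2*(-5))))² = (8*(4*(-3 - 10)))² = (8*(4*(-13)))² = (8*(-52))² = (-416)² = 173056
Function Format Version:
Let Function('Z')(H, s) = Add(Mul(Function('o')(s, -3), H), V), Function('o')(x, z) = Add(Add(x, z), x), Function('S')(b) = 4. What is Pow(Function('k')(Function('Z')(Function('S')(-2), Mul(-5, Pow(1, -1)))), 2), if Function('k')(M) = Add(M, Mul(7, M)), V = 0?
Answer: 173056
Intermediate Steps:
Function('o')(x, z) = Add(z, Mul(2, x))
Function('Z')(H, s) = Mul(H, Add(-3, Mul(2, s))) (Function('Z')(H, s) = Add(Mul(Add(-3, Mul(2, s)), H), 0) = Add(Mul(H, Add(-3, Mul(2, s))), 0) = Mul(H, Add(-3, Mul(2, s))))
Function('k')(M) = Mul(8, M)
Pow(Function('k')(Function('Z')(Function('S')(-2), Mul(-5, Pow(1, -1)))), 2) = Pow(Mul(8, Mul(4, Add(-3, Mul(2, Mul(-5, Pow(1, -1)))))), 2) = Pow(Mul(8, Mul(4, Add(-3, Mul(2, Mul(-5, 1))))), 2) = Pow(Mul(8, Mul(4, Add(-3, Mul(2, -5)))), 2) = Pow(Mul(8, Mul(4, Add(-3, -10))), 2) = Pow(Mul(8, Mul(4, -13)), 2) = Pow(Mul(8, -52), 2) = Pow(-416, 2) = 173056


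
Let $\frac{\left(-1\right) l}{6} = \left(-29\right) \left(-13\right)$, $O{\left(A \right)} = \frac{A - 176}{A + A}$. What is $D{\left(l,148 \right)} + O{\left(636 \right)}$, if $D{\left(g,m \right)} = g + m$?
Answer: $- \frac{672137}{318} \approx -2113.6$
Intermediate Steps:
$O{\left(A \right)} = \frac{-176 + A}{2 A}$
$l = -2262$ ($l = - 6 \left(\left(-29\right) \left(-13\right)\right) = \left(-6\right) 377 = -2262$)
$D{\left(l,148 \right)} + O{\left(636 \right)} = \left(-2262 + 148\right) + \frac{-176 + 636}{2 \cdot 636} = -2114 + \frac{1}{2} \cdot \frac{1}{636} \cdot 460 = -2114 + \frac{115}{318} = - \frac{672137}{318}$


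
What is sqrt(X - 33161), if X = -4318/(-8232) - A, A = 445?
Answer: I*sqrt(2904722877)/294 ≈ 183.32*I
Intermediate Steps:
X = -1829461/4116 (X = -4318/(-8232) - 1*445 = -4318*(-1/8232) - 445 = 2159/4116 - 445 = -1829461/4116 ≈ -444.48)
sqrt(X - 33161) = sqrt(-1829461/4116 - 33161) = sqrt(-138320137/4116) = I*sqrt(2904722877)/294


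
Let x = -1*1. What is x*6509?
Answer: -6509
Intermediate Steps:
x = -1
x*6509 = -1*6509 = -6509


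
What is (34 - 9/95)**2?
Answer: 10374841/9025 ≈ 1149.6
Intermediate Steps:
(34 - 9/95)**2 = (3221/95)**2 = 10374841/9025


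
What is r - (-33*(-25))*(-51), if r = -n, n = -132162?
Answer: 174237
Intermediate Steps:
r = 132162 (r = -1*(-132162) = 132162)
r - (-33*(-25))*(-51) = 132162 - (-33*(-25))*(-51) = 132162 - 825*(-51) = 132162 - 1*(-42075) = 132162 + 42075 = 174237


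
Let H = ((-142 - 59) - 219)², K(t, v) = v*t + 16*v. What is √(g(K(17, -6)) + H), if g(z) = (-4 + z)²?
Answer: 2*√54301 ≈ 466.05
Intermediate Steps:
K(t, v) = 16*v + t*v (K(t, v) = t*v + 16*v = 16*v + t*v)
H = 176400 (H = (-201 - 219)² = (-420)² = 176400)
√(g(K(17, -6)) + H) = √((-4 - 6*(16 + 17))² + 176400) = √((-4 - 6*33)² + 176400) = √((-4 - 198)² + 176400) = √((-202)² + 176400) = √(40804 + 176400) = √217204 = 2*√54301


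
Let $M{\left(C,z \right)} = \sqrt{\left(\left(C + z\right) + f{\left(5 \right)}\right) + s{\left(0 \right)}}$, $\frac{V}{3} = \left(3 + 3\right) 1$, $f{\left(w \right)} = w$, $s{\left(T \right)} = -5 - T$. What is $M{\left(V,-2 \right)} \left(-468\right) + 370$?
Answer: $-1502$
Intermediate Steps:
$V = 18$ ($V = 3 \left(3 + 3\right) 1 = 3 \cdot 6 \cdot 1 = 3 \cdot 6 = 18$)
$M{\left(C,z \right)} = \sqrt{C + z}$ ($M{\left(C,z \right)} = \sqrt{\left(\left(C + z\right) + 5\right) - 5} = \sqrt{\left(5 + C + z\right) + \left(-5 + 0\right)} = \sqrt{\left(5 + C + z\right) - 5} = \sqrt{C + z}$)
$M{\left(V,-2 \right)} \left(-468\right) + 370 = \sqrt{18 - 2} \left(-468\right) + 370 = \sqrt{16} \left(-468\right) + 370 = 4 \left(-468\right) + 370 = -1872 + 370 = -1502$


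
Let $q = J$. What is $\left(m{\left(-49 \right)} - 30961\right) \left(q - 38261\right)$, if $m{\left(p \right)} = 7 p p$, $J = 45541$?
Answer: $-103041120$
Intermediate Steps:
$q = 45541$
$m{\left(p \right)} = 7 p^{2}$
$\left(m{\left(-49 \right)} - 30961\right) \left(q - 38261\right) = \left(7 \left(-49\right)^{2} - 30961\right) \left(45541 - 38261\right) = \left(7 \cdot 2401 - 30961\right) 7280 = \left(16807 - 30961\right) 7280 = \left(-14154\right) 7280 = -103041120$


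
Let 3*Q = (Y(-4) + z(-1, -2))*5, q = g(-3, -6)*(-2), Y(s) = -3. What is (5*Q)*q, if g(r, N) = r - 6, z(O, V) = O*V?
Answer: -150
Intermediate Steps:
g(r, N) = -6 + r
q = 18 (q = (-6 - 3)*(-2) = -9*(-2) = 18)
Q = -5/3 (Q = ((-3 - 1*(-2))*5)/3 = ((-3 + 2)*5)/3 = (-1*5)/3 = (⅓)*(-5) = -5/3 ≈ -1.6667)
(5*Q)*q = (5*(-5/3))*18 = -25/3*18 = -150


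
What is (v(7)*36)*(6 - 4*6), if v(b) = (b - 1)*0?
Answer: 0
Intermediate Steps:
v(b) = 0 (v(b) = (-1 + b)*0 = 0)
(v(7)*36)*(6 - 4*6) = (0*36)*(6 - 4*6) = 0*(6 - 24) = 0*(-18) = 0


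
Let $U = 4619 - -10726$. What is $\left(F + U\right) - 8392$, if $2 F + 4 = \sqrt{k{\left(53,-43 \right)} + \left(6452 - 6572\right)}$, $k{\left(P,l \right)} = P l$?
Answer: $6951 + \frac{i \sqrt{2399}}{2} \approx 6951.0 + 24.49 i$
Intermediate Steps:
$F = -2 + \frac{i \sqrt{2399}}{2}$ ($F = -2 + \frac{\sqrt{53 \left(-43\right) + \left(6452 - 6572\right)}}{2} = -2 + \frac{\sqrt{-2279 + \left(6452 - 6572\right)}}{2} = -2 + \frac{\sqrt{-2279 - 120}}{2} = -2 + \frac{\sqrt{-2399}}{2} = -2 + \frac{i \sqrt{2399}}{2} \approx -2.0 + 24.49 i$)
$U = 15345$ ($U = 4619 + 10726 = 15345$)
$\left(F + U\right) - 8392 = \left(\left(-2 + \frac{i \sqrt{2399}}{2}\right) + 15345\right) - 8392 = \left(15343 + \frac{i \sqrt{2399}}{2}\right) - 8392 = 6951 + \frac{i \sqrt{2399}}{2}$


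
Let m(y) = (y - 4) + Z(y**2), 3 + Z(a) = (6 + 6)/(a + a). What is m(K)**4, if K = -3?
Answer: 614656/81 ≈ 7588.3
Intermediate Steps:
Z(a) = -3 + 6/a (Z(a) = -3 + (6 + 6)/(a + a) = -3 + 12/((2*a)) = -3 + 12*(1/(2*a)) = -3 + 6/a)
m(y) = -7 + y + 6/y**2 (m(y) = (y - 4) + (-3 + 6/(y**2)) = (-4 + y) + (-3 + 6/y**2) = -7 + y + 6/y**2)
m(K)**4 = (-7 - 3 + 6/(-3)**2)**4 = (-7 - 3 + 6*(1/9))**4 = (-7 - 3 + 2/3)**4 = (-28/3)**4 = 614656/81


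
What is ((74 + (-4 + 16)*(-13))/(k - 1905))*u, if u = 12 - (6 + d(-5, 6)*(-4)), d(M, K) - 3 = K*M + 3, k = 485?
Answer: -369/71 ≈ -5.1972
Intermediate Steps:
d(M, K) = 6 + K*M (d(M, K) = 3 + (K*M + 3) = 3 + (3 + K*M) = 6 + K*M)
u = -90 (u = 12 - (6 + (6 + 6*(-5))*(-4)) = 12 - (6 + (6 - 30)*(-4)) = 12 - (6 - 24*(-4)) = 12 - (6 + 96) = 12 - 1*102 = 12 - 102 = -90)
((74 + (-4 + 16)*(-13))/(k - 1905))*u = ((74 + (-4 + 16)*(-13))/(485 - 1905))*(-90) = ((74 + 12*(-13))/(-1420))*(-90) = ((74 - 156)*(-1/1420))*(-90) = -82*(-1/1420)*(-90) = (41/710)*(-90) = -369/71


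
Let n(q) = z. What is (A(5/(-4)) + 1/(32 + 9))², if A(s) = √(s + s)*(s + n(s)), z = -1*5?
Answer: (8 - 1025*I*√10)²/107584 ≈ -97.656 - 0.48205*I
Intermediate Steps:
z = -5
n(q) = -5
A(s) = √2*√s*(-5 + s) (A(s) = √(s + s)*(s - 5) = √(2*s)*(-5 + s) = (√2*√s)*(-5 + s) = √2*√s*(-5 + s))
(A(5/(-4)) + 1/(32 + 9))² = (√2*√(5/(-4))*(-5 + 5/(-4)) + 1/(32 + 9))² = (√2*√(5*(-¼))*(-5 + 5*(-¼)) + 1/41)² = (√2*√(-5/4)*(-5 - 5/4) + 1/41)² = (√2*(I*√5/2)*(-25/4) + 1/41)² = (-25*I*√10/8 + 1/41)² = (1/41 - 25*I*√10/8)²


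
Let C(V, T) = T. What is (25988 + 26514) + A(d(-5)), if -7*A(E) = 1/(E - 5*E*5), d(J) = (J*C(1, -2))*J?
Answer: 441016799/8400 ≈ 52502.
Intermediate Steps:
d(J) = -2*J² (d(J) = (J*(-2))*J = (-2*J)*J = -2*J²)
A(E) = 1/(168*E) (A(E) = -1/(7*(E - 5*E*5)) = -1/(7*(E - 25*E)) = -(-1/(24*E))/7 = -(-1)/(168*E) = 1/(168*E))
(25988 + 26514) + A(d(-5)) = (25988 + 26514) + 1/(168*((-2*(-5)²))) = 52502 + 1/(168*((-2*25))) = 52502 + (1/168)/(-50) = 52502 + (1/168)*(-1/50) = 52502 - 1/8400 = 441016799/8400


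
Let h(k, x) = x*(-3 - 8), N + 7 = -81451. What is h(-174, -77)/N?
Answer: -847/81458 ≈ -0.010398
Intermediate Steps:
N = -81458 (N = -7 - 81451 = -81458)
h(k, x) = -11*x (h(k, x) = x*(-11) = -11*x)
h(-174, -77)/N = -11*(-77)/(-81458) = 847*(-1/81458) = -847/81458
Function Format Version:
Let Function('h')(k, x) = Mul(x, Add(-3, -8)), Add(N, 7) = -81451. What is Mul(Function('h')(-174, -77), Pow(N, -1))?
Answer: Rational(-847, 81458) ≈ -0.010398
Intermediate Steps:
N = -81458 (N = Add(-7, -81451) = -81458)
Function('h')(k, x) = Mul(-11, x) (Function('h')(k, x) = Mul(x, -11) = Mul(-11, x))
Mul(Function('h')(-174, -77), Pow(N, -1)) = Mul(Mul(-11, -77), Pow(-81458, -1)) = Mul(847, Rational(-1, 81458)) = Rational(-847, 81458)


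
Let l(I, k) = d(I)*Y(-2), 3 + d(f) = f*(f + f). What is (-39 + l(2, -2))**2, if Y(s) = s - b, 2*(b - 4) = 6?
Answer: 7056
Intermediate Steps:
b = 7 (b = 4 + (1/2)*6 = 4 + 3 = 7)
Y(s) = -7 + s (Y(s) = s - 1*7 = s - 7 = -7 + s)
d(f) = -3 + 2*f**2 (d(f) = -3 + f*(f + f) = -3 + f*(2*f) = -3 + 2*f**2)
l(I, k) = 27 - 18*I**2 (l(I, k) = (-3 + 2*I**2)*(-7 - 2) = (-3 + 2*I**2)*(-9) = 27 - 18*I**2)
(-39 + l(2, -2))**2 = (-39 + (27 - 18*2**2))**2 = (-39 + (27 - 18*4))**2 = (-39 + (27 - 72))**2 = (-39 - 45)**2 = (-84)**2 = 7056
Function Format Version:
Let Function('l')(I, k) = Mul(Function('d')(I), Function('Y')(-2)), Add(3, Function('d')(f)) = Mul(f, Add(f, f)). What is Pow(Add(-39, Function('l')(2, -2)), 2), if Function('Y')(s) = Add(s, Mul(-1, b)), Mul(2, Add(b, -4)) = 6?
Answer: 7056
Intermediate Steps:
b = 7 (b = Add(4, Mul(Rational(1, 2), 6)) = Add(4, 3) = 7)
Function('Y')(s) = Add(-7, s) (Function('Y')(s) = Add(s, Mul(-1, 7)) = Add(s, -7) = Add(-7, s))
Function('d')(f) = Add(-3, Mul(2, Pow(f, 2))) (Function('d')(f) = Add(-3, Mul(f, Add(f, f))) = Add(-3, Mul(f, Mul(2, f))) = Add(-3, Mul(2, Pow(f, 2))))
Function('l')(I, k) = Add(27, Mul(-18, Pow(I, 2))) (Function('l')(I, k) = Mul(Add(-3, Mul(2, Pow(I, 2))), Add(-7, -2)) = Mul(Add(-3, Mul(2, Pow(I, 2))), -9) = Add(27, Mul(-18, Pow(I, 2))))
Pow(Add(-39, Function('l')(2, -2)), 2) = Pow(Add(-39, Add(27, Mul(-18, Pow(2, 2)))), 2) = Pow(Add(-39, Add(27, Mul(-18, 4))), 2) = Pow(Add(-39, Add(27, -72)), 2) = Pow(Add(-39, -45), 2) = Pow(-84, 2) = 7056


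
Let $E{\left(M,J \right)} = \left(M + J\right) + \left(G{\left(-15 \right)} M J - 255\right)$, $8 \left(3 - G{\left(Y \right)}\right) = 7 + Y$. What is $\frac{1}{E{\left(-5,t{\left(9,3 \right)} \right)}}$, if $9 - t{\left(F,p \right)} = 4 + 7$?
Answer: $- \frac{1}{222} \approx -0.0045045$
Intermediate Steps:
$G{\left(Y \right)} = \frac{17}{8} - \frac{Y}{8}$ ($G{\left(Y \right)} = 3 - \frac{7 + Y}{8} = 3 - \left(\frac{7}{8} + \frac{Y}{8}\right) = \frac{17}{8} - \frac{Y}{8}$)
$t{\left(F,p \right)} = -2$ ($t{\left(F,p \right)} = 9 - \left(4 + 7\right) = 9 - 11 = -2$)
$E{\left(M,J \right)} = -255 + J + M + 4 J M$ ($E{\left(M,J \right)} = \left(M + J\right) + \left(\left(\frac{17}{8} - - \frac{15}{8}\right) M J - 255\right) = \left(J + M\right) + \left(\left(\frac{17}{8} + \frac{15}{8}\right) M J - 255\right) = \left(J + M\right) + \left(4 M J - 255\right) = \left(J + M\right) + \left(4 J M - 255\right) = \left(J + M\right) + \left(-255 + 4 J M\right) = -255 + J + M + 4 J M$)
$\frac{1}{E{\left(-5,t{\left(9,3 \right)} \right)}} = \frac{1}{-255 - 2 - 5 + 4 \left(-2\right) \left(-5\right)} = \frac{1}{-255 - 2 - 5 + 40} = \frac{1}{-222} = - \frac{1}{222}$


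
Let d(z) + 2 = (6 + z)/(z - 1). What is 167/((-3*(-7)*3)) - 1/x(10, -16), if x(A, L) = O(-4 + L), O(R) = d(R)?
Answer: 857/252 ≈ 3.4008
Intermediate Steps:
d(z) = -2 + (6 + z)/(-1 + z) (d(z) = -2 + (6 + z)/(z - 1) = -2 + (6 + z)/(-1 + z))
O(R) = (8 - R)/(-1 + R)
x(A, L) = (12 - L)/(-5 + L) (x(A, L) = (8 - (-4 + L))/(-1 + (-4 + L)) = (8 + (4 - L))/(-5 + L) = (12 - L)/(-5 + L))
167/((-3*(-7)*3)) - 1/x(10, -16) = 167/((-3*(-7)*3)) - 1/((12 - 1*(-16))/(-5 - 16)) = 167/((21*3)) - 1/((12 + 16)/(-21)) = 167/63 - 1/((-1/21*28)) = 167*(1/63) - 1/(-4/3) = 167/63 - 1*(-¾) = 167/63 + ¾ = 857/252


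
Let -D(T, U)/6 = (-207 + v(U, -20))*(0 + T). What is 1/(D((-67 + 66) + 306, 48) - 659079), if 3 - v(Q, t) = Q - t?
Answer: -1/161319 ≈ -6.1989e-6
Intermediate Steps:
v(Q, t) = 3 + t - Q (v(Q, t) = 3 - (Q - t) = 3 + (t - Q) = 3 + t - Q)
D(T, U) = -6*T*(-224 - U) (D(T, U) = -6*(-207 + (3 - 20 - U))*(0 + T) = -6*(-207 + (-17 - U))*T = -6*(-224 - U)*T = -6*T*(-224 - U))
1/(D((-67 + 66) + 306, 48) - 659079) = 1/(6*((-67 + 66) + 306)*(224 + 48) - 659079) = 1/(6*(-1 + 306)*272 - 659079) = 1/(6*305*272 - 659079) = 1/(497760 - 659079) = 1/(-161319) = -1/161319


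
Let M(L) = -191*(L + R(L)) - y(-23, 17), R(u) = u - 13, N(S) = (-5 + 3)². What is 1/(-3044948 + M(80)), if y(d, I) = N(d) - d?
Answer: -1/3073052 ≈ -3.2541e-7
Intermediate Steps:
N(S) = 4 (N(S) = (-2)² = 4)
R(u) = -13 + u
y(d, I) = 4 - d
M(L) = 2456 - 382*L (M(L) = -191*(L + (-13 + L)) - (4 - 1*(-23)) = -191*(-13 + 2*L) - (4 + 23) = (2483 - 382*L) - 1*27 = (2483 - 382*L) - 27 = 2456 - 382*L)
1/(-3044948 + M(80)) = 1/(-3044948 + (2456 - 382*80)) = 1/(-3044948 + (2456 - 30560)) = 1/(-3044948 - 28104) = 1/(-3073052) = -1/3073052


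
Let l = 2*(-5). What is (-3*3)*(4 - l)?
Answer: -126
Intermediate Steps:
l = -10
(-3*3)*(4 - l) = (-3*3)*(4 - 1*(-10)) = -9*(4 + 10) = -9*14 = -126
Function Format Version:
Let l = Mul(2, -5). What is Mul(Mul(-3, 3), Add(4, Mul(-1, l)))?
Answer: -126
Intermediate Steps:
l = -10
Mul(Mul(-3, 3), Add(4, Mul(-1, l))) = Mul(Mul(-3, 3), Add(4, Mul(-1, -10))) = Mul(-9, Add(4, 10)) = Mul(-9, 14) = -126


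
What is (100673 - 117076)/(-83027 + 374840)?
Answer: -16403/291813 ≈ -0.056211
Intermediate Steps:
(100673 - 117076)/(-83027 + 374840) = -16403/291813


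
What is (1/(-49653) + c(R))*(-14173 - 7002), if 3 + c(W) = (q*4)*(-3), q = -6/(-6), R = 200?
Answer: 15771055300/49653 ≈ 3.1763e+5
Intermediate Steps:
q = 1 (q = -6*(-⅙) = 1)
c(W) = -15 (c(W) = -3 + (1*4)*(-3) = -3 + 4*(-3) = -3 - 12 = -15)
(1/(-49653) + c(R))*(-14173 - 7002) = (1/(-49653) - 15)*(-14173 - 7002) = (-1/49653 - 15)*(-21175) = -744796/49653*(-21175) = 15771055300/49653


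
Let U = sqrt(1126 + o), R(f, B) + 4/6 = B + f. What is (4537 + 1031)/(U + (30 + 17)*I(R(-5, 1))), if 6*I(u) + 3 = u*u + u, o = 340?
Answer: 1794711168/31354105 - 16236288*sqrt(1466)/31354105 ≈ 37.413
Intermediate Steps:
R(f, B) = -2/3 + B + f (R(f, B) = -2/3 + (B + f) = -2/3 + B + f)
I(u) = -1/2 + u/6 + u**2/6 (I(u) = -1/2 + (u*u + u)/6 = -1/2 + (u**2 + u)/6 = -1/2 + (u + u**2)/6 = -1/2 + (u/6 + u**2/6) = -1/2 + u/6 + u**2/6)
U = sqrt(1466) (U = sqrt(1126 + 340) = sqrt(1466) ≈ 38.288)
(4537 + 1031)/(U + (30 + 17)*I(R(-5, 1))) = (4537 + 1031)/(sqrt(1466) + (30 + 17)*(-1/2 + (-2/3 + 1 - 5)/6 + (-2/3 + 1 - 5)**2/6)) = 5568/(sqrt(1466) + 47*(-1/2 + (1/6)*(-14/3) + (-14/3)**2/6)) = 5568/(sqrt(1466) + 47*(-1/2 - 7/9 + (1/6)*(196/9))) = 5568/(sqrt(1466) + 47*(-1/2 - 7/9 + 98/27)) = 5568/(sqrt(1466) + 47*(127/54)) = 5568/(sqrt(1466) + 5969/54) = 5568/(5969/54 + sqrt(1466))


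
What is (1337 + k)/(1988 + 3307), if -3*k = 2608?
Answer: 1403/15885 ≈ 0.088322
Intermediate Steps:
k = -2608/3 (k = -⅓*2608 = -2608/3 ≈ -869.33)
(1337 + k)/(1988 + 3307) = (1337 - 2608/3)/(1988 + 3307) = (1403/3)/5295 = (1403/3)*(1/5295) = 1403/15885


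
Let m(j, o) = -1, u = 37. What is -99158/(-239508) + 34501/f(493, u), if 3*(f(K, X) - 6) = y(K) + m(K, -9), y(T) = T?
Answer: 1035015296/5089545 ≈ 203.36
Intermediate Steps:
f(K, X) = 17/3 + K/3 (f(K, X) = 6 + (K - 1)/3 = 6 + (-1 + K)/3 = 6 + (-⅓ + K/3) = 17/3 + K/3)
-99158/(-239508) + 34501/f(493, u) = -99158/(-239508) + 34501/(17/3 + (⅓)*493) = -99158*(-1/239508) + 34501/(17/3 + 493/3) = 49579/119754 + 34501/170 = 1035015296/5089545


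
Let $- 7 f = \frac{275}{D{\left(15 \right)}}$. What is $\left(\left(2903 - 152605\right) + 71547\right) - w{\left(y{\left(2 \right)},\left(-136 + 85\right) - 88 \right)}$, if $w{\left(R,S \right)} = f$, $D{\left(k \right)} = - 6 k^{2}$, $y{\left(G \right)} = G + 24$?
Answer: $- \frac{29542601}{378} \approx -78155.0$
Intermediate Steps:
$y{\left(G \right)} = 24 + G$
$f = \frac{11}{378}$ ($f = - \frac{275 \frac{1}{\left(-6\right) 15^{2}}}{7} = - \frac{275 \frac{1}{\left(-6\right) 225}}{7} = - \frac{275 \frac{1}{-1350}}{7} = - \frac{275 \left(- \frac{1}{1350}\right)}{7} = \left(- \frac{1}{7}\right) \left(- \frac{11}{54}\right) = \frac{11}{378} \approx 0.029101$)
$w{\left(R,S \right)} = \frac{11}{378}$
$\left(\left(2903 - 152605\right) + 71547\right) - w{\left(y{\left(2 \right)},\left(-136 + 85\right) - 88 \right)} = \left(\left(2903 - 152605\right) + 71547\right) - \frac{11}{378} = \left(-149702 + 71547\right) - \frac{11}{378} = -78155 - \frac{11}{378} = - \frac{29542601}{378}$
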